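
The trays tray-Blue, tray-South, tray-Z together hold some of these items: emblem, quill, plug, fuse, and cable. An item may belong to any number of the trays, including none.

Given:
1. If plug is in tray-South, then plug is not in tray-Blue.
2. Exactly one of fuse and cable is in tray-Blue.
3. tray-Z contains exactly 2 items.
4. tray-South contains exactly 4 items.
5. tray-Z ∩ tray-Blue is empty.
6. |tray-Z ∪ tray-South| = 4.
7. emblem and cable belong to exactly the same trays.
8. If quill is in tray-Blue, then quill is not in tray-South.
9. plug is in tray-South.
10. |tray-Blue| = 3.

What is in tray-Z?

From (9): plug ∈ tray-South.
(1): plug ∉ tray-Blue.
Suppose emblem ∈ tray-Z: no assignment then satisfies all the clues, so emblem ∉ tray-Z.

tray-Z = {fuse, plug}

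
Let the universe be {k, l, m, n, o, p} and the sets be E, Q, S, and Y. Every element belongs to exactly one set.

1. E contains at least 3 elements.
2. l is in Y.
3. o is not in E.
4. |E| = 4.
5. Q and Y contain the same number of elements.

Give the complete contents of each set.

E = {k, m, n, p}; Q = {o}; S = {}; Y = {l}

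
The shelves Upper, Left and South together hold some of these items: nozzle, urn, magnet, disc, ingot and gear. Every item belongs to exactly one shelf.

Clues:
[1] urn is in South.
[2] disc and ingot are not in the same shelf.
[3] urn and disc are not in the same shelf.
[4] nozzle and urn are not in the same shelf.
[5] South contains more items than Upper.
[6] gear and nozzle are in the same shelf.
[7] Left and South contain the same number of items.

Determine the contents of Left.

Left = {disc, gear, nozzle}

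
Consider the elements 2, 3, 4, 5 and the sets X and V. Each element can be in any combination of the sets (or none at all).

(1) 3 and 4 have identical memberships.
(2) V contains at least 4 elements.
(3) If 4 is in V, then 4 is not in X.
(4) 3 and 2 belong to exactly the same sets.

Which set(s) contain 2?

(2): only 4 candidates remain for V, so all are in.
(3): 4 ∉ X.
(1): 3 matches 4: 3 ∉ X.
(4): 2 matches 3: 2 ∉ X.

2: V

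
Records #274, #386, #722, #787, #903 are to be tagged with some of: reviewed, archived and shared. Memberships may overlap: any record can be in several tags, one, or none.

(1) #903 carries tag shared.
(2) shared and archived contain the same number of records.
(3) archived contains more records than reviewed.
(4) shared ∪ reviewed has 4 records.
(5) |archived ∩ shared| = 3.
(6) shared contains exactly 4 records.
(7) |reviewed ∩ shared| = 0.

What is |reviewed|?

0

From (1): #903 ∈ shared.
Suppose #274 ∈ reviewed: no assignment then satisfies all the clues, so #274 ∉ reviewed.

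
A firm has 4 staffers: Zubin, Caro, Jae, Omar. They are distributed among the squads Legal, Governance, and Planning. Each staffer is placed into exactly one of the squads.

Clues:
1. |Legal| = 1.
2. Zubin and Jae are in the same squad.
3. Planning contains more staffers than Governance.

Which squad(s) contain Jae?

Jae: Planning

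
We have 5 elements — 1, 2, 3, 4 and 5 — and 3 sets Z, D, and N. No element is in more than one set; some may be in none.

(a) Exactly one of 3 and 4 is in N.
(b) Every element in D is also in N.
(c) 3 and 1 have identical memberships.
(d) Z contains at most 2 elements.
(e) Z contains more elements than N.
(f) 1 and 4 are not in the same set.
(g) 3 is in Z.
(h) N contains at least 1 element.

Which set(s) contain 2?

2: none

From (g): 3 ∈ Z.
(a) (exactly one): 4 ∈ N.
(c): 1 matches 3: 1 ∈ Z.
(d): Z already has 2, so the rest are out.
Suppose 2 ∈ D: no assignment then satisfies all the clues, so 2 ∉ D.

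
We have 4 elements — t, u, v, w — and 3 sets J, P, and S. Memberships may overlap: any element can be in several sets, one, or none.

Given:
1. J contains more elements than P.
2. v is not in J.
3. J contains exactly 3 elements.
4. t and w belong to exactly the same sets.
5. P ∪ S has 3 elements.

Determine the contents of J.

J = {t, u, w}

From (2): v ∉ J.
(3): only 3 candidates remain for J, so all are in.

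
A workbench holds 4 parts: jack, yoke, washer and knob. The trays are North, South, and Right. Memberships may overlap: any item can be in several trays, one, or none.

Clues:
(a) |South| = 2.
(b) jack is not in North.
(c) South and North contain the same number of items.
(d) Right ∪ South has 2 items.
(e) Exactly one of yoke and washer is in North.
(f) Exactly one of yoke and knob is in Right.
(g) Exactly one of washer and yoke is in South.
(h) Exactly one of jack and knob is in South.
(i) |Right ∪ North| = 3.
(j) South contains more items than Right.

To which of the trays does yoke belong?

yoke: Right, South

From (b): jack ∉ North.
Suppose yoke ∈ North: no assignment then satisfies all the clues, so yoke ∉ North.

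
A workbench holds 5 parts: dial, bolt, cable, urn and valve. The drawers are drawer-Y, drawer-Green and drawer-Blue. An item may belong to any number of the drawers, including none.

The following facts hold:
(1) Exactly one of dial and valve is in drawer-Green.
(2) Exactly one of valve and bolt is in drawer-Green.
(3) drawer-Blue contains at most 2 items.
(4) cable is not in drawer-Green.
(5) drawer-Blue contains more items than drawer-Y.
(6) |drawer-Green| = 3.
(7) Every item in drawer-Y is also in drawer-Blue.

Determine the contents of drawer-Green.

drawer-Green = {bolt, dial, urn}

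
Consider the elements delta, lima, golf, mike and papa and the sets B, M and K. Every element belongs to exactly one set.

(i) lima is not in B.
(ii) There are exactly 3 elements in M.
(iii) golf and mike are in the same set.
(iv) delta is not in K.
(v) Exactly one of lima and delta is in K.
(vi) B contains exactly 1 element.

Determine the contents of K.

K = {lima}

From (i): lima ∉ B.
From (iv): delta ∉ K.
(v) (exactly one): lima ∈ K.
Suppose golf ∈ K: no assignment then satisfies all the clues, so golf ∉ K.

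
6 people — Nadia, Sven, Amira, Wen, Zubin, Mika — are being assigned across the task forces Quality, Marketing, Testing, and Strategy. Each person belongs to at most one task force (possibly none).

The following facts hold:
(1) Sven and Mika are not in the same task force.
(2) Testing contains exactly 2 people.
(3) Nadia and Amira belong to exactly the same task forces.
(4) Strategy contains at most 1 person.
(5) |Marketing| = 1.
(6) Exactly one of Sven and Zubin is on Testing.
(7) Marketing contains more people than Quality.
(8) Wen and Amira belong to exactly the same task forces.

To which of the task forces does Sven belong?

Sven: Marketing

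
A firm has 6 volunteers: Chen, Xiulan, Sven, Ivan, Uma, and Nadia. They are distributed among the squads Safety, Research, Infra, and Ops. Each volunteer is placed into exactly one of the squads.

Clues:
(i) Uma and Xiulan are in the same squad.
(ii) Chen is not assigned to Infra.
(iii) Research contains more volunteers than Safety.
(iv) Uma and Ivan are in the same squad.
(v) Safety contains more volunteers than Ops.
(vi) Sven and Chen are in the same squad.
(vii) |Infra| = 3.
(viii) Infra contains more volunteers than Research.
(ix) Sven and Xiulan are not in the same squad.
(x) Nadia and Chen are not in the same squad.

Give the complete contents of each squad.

Safety = {Nadia}; Research = {Chen, Sven}; Infra = {Ivan, Uma, Xiulan}; Ops = {}

From (ii): Chen ∉ Infra.
(vi): Sven matches Chen: Sven ∉ Infra.
Suppose Chen ∈ Safety: no assignment then satisfies all the clues, so Chen ∉ Safety.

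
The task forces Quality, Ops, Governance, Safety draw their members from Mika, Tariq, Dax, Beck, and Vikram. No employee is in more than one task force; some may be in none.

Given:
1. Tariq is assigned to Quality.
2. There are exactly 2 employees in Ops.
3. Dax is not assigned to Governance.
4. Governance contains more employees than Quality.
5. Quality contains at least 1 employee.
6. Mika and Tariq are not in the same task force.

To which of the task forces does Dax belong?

From (1): Tariq ∈ Quality.
From (3): Dax ∉ Governance.
(6): Mika ∉ Quality.
Suppose Dax ∈ Quality: no assignment then satisfies all the clues, so Dax ∉ Quality.

Dax: Ops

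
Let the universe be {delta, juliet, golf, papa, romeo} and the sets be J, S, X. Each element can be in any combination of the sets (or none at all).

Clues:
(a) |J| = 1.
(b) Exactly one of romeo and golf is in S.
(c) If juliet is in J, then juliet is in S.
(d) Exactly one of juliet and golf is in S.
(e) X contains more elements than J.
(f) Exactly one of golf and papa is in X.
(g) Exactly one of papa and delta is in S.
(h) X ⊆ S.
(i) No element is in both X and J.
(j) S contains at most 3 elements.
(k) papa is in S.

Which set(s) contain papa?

papa: S, X

From (k): papa ∈ S.
(g) (exactly one): delta ∉ S.
(h) contrapositive: delta ∉ X.
Suppose papa ∈ J: no assignment then satisfies all the clues, so papa ∉ J.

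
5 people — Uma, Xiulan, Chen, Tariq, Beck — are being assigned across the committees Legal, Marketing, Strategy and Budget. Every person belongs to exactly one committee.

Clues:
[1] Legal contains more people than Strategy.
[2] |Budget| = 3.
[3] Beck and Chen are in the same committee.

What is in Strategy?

Strategy = {}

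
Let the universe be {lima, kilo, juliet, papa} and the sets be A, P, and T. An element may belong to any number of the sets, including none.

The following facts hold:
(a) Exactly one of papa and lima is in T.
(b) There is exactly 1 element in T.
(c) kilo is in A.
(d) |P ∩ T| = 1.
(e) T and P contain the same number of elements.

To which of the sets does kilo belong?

From (c): kilo ∈ A.
Suppose kilo ∈ P: no assignment then satisfies all the clues, so kilo ∉ P.

kilo: A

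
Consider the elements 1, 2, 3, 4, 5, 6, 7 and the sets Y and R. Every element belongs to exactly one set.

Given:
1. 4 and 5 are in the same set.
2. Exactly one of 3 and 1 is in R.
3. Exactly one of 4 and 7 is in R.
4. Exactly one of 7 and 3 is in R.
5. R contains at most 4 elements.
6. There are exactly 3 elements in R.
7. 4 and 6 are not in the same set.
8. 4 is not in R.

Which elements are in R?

R = {1, 6, 7}

From (8): 4 ∉ R.
(1): 5 matches 4: 5 ∉ R.
(3) (exactly one): 7 ∈ R.
(4) (exactly one): 3 ∉ R.
Only one set left: 3 ∈ Y.
Only one set left: 4 ∈ Y.
Only one set left: 5 ∈ Y.
(2) (exactly one): 1 ∈ R.
(7): 6 ∉ Y.
Only one set left: 6 ∈ R.
(6): R already has 3, so the rest are out.
Only one set left: 2 ∈ Y.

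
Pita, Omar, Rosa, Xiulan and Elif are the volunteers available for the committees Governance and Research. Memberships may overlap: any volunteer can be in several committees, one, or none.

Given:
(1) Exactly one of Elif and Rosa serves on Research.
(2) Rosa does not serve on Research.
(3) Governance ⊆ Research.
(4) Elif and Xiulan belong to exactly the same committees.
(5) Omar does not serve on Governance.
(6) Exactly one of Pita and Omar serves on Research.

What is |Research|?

From (2): Rosa ∉ Research.
From (5): Omar ∉ Governance.
(1) (exactly one): Elif ∈ Research.
(3) contrapositive: Rosa ∉ Governance.
(4): Xiulan matches Elif: Xiulan ∈ Research.

3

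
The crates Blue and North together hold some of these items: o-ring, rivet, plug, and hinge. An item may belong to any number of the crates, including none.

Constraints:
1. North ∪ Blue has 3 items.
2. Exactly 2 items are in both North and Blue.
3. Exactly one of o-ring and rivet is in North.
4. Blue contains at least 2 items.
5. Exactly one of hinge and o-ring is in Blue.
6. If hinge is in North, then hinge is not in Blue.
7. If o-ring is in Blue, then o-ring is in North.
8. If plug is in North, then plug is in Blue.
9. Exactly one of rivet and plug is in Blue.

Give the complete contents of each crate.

Blue = {o-ring, plug}; North = {hinge, o-ring, plug}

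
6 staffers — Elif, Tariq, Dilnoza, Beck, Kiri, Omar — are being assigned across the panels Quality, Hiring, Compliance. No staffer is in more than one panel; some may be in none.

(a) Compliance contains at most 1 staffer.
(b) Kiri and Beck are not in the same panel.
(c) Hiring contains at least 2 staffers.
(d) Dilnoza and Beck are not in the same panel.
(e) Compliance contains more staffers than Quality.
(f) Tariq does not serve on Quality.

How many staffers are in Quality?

From (f): Tariq ∉ Quality.
Suppose Elif ∈ Quality: no assignment then satisfies all the clues, so Elif ∉ Quality.

0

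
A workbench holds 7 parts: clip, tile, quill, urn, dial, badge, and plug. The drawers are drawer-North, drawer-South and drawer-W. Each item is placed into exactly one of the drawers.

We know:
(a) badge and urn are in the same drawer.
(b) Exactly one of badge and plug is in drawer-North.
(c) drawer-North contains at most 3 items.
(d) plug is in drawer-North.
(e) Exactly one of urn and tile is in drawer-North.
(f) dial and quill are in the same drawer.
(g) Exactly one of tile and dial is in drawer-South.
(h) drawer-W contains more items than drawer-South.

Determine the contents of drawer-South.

drawer-South = {dial, quill}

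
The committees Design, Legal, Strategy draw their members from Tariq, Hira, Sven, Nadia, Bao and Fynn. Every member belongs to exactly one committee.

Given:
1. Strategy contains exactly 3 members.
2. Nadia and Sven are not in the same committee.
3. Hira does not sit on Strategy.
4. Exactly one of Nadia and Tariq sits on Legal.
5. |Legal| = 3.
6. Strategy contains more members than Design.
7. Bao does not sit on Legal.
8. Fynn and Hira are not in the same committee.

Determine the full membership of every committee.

Design = {}; Legal = {Hira, Sven, Tariq}; Strategy = {Bao, Fynn, Nadia}

From (3): Hira ∉ Strategy.
From (7): Bao ∉ Legal.
Suppose Tariq ∈ Design: no assignment then satisfies all the clues, so Tariq ∉ Design.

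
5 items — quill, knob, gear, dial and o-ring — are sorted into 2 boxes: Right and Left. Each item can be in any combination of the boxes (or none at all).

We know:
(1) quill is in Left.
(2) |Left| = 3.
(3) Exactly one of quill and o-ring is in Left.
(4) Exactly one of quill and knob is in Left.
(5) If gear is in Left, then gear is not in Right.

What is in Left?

Left = {dial, gear, quill}

From (1): quill ∈ Left.
(3) (exactly one): o-ring ∉ Left.
(4) (exactly one): knob ∉ Left.
(2): only 3 candidates remain for Left, so all are in.
(5): gear ∉ Right.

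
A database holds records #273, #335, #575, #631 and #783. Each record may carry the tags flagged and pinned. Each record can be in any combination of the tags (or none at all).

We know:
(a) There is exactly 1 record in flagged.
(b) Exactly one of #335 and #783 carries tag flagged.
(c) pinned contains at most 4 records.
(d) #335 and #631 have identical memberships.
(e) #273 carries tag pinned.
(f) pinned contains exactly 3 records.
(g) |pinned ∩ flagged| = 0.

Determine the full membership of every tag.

From (e): #273 ∈ pinned.
Suppose #273 ∈ flagged: no assignment then satisfies all the clues, so #273 ∉ flagged.

flagged = {#783}; pinned = {#273, #335, #631}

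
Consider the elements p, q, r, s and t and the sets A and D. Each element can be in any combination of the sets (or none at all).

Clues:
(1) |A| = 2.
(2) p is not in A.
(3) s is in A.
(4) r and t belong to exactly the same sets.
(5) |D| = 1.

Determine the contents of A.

A = {q, s}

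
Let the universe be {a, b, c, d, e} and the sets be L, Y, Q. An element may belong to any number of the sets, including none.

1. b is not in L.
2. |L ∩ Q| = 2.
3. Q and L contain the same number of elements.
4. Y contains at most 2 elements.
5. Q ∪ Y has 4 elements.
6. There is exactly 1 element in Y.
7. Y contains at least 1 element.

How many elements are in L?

3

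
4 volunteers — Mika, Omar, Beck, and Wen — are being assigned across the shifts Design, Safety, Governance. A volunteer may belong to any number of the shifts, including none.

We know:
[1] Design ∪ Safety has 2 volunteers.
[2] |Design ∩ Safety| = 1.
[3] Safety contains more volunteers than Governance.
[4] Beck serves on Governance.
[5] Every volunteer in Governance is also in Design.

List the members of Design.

Design = {Beck}

From (4): Beck ∈ Governance.
(5) with Beck ∈ Governance: Beck ∈ Design.
Suppose Mika ∈ Design: no assignment then satisfies all the clues, so Mika ∉ Design.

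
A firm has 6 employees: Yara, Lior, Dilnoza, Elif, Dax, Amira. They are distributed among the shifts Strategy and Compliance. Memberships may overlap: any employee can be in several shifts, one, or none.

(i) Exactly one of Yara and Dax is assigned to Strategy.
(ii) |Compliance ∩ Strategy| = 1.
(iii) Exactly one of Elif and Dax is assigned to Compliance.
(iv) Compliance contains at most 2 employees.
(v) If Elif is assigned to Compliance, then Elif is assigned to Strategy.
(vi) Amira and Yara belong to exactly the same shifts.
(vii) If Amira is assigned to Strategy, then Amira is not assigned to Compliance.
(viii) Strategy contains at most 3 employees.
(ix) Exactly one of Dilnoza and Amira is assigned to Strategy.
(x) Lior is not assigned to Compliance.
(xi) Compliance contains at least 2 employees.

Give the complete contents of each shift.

Strategy = {Amira, Elif, Yara}; Compliance = {Dilnoza, Elif}

From (x): Lior ∉ Compliance.
Suppose Yara ∉ Strategy: no assignment then satisfies all the clues, so Yara ∈ Strategy.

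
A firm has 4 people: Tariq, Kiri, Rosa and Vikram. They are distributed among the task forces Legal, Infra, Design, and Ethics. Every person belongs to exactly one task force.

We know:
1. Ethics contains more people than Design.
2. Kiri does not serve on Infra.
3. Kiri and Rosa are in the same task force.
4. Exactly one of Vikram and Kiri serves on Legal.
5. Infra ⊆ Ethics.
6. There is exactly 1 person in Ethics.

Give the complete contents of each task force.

From (2): Kiri ∉ Infra.
(3): Rosa matches Kiri: Rosa ∉ Infra.
Suppose Tariq ∉ Legal: no assignment then satisfies all the clues, so Tariq ∈ Legal.

Legal = {Kiri, Rosa, Tariq}; Infra = {}; Design = {}; Ethics = {Vikram}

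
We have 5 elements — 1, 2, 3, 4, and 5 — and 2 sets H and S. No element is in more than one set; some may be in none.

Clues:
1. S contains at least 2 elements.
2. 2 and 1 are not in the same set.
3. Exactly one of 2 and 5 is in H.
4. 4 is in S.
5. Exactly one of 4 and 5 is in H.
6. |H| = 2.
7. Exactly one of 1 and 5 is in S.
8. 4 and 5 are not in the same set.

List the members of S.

S = {1, 4}

From (4): 4 ∈ S.
(5) (exactly one): 5 ∈ H.
(7) (exactly one): 1 ∈ S.
(2): 2 ∉ S.
(3) (exactly one): 2 ∉ H.
(6): only 2 candidates remain for H, so all are in.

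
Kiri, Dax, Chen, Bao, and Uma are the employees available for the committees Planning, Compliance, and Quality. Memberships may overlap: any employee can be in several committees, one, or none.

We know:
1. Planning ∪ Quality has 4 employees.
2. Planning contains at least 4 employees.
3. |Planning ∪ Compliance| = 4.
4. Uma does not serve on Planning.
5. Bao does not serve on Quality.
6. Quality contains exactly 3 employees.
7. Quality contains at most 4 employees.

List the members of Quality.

Quality = {Chen, Dax, Kiri}

From (4): Uma ∉ Planning.
From (5): Bao ∉ Quality.
(2): only 4 candidates remain for Planning, so all are in.
Suppose Kiri ∉ Quality: no assignment then satisfies all the clues, so Kiri ∈ Quality.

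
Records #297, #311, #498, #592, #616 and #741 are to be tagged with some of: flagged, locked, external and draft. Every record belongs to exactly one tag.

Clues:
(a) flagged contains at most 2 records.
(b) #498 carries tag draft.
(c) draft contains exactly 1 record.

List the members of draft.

From (b): #498 ∈ draft.
(c): draft already has 1, so the rest are out.

draft = {#498}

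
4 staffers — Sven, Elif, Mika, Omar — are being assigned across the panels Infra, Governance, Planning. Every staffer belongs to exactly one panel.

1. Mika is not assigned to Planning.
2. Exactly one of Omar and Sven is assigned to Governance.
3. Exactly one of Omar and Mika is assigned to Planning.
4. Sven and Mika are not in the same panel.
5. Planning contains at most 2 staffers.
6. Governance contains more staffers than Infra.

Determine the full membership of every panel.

Infra = {Mika}; Governance = {Elif, Sven}; Planning = {Omar}

From (1): Mika ∉ Planning.
(3) (exactly one): Omar ∈ Planning.
(2) (exactly one): Sven ∈ Governance.
(4): Mika ∉ Governance.
Only one panel left: Mika ∈ Infra.
Suppose Elif ∈ Infra: no assignment then satisfies all the clues, so Elif ∉ Infra.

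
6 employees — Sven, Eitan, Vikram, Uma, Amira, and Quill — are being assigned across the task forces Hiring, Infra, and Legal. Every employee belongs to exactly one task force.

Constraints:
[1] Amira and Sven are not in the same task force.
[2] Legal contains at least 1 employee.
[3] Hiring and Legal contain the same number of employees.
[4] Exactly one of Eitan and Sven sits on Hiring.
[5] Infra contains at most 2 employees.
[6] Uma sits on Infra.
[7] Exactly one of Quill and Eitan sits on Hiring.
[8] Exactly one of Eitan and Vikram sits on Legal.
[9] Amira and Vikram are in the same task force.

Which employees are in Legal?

Legal = {Amira, Vikram}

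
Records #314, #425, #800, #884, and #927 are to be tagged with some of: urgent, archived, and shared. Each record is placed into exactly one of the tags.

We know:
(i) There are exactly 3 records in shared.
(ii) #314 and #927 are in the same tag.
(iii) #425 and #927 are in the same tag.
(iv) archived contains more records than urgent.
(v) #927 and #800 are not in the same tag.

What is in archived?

archived = {#800, #884}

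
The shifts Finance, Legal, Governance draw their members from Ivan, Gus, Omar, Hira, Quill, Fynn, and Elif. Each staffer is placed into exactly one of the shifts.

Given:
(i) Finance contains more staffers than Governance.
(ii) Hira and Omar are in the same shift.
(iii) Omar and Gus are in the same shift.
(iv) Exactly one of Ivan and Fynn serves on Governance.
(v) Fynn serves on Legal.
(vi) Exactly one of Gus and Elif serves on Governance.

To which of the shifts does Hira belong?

Hira: Finance

From (v): Fynn ∈ Legal.
(iv) (exactly one): Ivan ∈ Governance.
Suppose Hira ∉ Finance: no assignment then satisfies all the clues, so Hira ∈ Finance.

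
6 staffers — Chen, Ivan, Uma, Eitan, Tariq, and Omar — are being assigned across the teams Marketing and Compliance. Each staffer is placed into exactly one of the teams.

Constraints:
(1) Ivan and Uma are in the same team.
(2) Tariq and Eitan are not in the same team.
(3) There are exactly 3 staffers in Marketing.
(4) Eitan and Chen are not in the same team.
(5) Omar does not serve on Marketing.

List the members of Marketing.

From (5): Omar ∉ Marketing.
Only one team left: Omar ∈ Compliance.
Suppose Chen ∈ Marketing: no assignment then satisfies all the clues, so Chen ∉ Marketing.

Marketing = {Eitan, Ivan, Uma}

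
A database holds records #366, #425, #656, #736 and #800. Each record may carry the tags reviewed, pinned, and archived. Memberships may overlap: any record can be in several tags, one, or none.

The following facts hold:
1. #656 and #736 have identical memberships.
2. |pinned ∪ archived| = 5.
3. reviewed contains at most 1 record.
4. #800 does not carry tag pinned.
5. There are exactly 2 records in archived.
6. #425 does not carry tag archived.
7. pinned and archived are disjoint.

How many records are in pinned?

3

From (4): #800 ∉ pinned.
From (6): #425 ∉ archived.
Suppose #366 ∈ pinned: no assignment then satisfies all the clues, so #366 ∉ pinned.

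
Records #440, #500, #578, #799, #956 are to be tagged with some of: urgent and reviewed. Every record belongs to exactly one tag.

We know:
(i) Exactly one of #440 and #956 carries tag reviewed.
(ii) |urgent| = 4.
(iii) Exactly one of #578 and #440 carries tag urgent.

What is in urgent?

urgent = {#500, #578, #799, #956}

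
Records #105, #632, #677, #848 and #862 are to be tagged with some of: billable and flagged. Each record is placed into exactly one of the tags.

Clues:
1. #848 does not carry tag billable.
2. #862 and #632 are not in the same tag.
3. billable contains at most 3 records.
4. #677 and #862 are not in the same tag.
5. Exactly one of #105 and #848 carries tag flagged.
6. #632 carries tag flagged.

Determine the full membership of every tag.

From (1): #848 ∉ billable.
From (6): #632 ∈ flagged.
(2): #862 ∉ flagged.
Only one tag left: #848 ∈ flagged.
Only one tag left: #862 ∈ billable.
(4): #677 ∉ billable.
(5) (exactly one): #105 ∉ flagged.
Only one tag left: #105 ∈ billable.
Only one tag left: #677 ∈ flagged.

billable = {#105, #862}; flagged = {#632, #677, #848}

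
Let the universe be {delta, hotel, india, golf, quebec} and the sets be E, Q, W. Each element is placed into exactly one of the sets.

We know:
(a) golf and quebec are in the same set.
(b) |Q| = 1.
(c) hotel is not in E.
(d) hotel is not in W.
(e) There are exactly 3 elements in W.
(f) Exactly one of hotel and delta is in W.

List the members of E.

E = {india}

From (c): hotel ∉ E.
From (d): hotel ∉ W.
(f) (exactly one): delta ∈ W.
Only one set left: hotel ∈ Q.
(b): Q already has 1, so the rest are out.
Suppose india ∉ E: no assignment then satisfies all the clues, so india ∈ E.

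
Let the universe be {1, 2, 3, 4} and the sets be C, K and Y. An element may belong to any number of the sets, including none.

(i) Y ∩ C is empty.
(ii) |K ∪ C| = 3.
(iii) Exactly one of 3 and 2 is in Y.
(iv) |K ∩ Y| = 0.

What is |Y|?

1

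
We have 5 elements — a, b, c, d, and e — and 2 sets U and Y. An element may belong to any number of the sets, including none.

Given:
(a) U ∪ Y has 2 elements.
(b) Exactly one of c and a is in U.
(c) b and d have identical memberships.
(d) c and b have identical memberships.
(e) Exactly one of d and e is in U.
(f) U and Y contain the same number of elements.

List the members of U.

U = {a, e}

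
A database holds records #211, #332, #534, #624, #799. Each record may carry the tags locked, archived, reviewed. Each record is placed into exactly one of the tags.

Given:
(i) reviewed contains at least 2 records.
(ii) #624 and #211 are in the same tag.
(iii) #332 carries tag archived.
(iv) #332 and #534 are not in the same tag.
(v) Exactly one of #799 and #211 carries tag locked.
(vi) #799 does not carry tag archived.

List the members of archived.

archived = {#332}

From (iii): #332 ∈ archived.
From (vi): #799 ∉ archived.
(iv): #534 ∉ archived.
Suppose #211 ∈ archived: no assignment then satisfies all the clues, so #211 ∉ archived.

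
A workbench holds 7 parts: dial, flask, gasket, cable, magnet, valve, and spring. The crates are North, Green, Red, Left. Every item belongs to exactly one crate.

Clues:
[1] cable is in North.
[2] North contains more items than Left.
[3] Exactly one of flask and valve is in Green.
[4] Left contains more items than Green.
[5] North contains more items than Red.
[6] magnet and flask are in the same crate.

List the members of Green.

Green = {valve}

From (1): cable ∈ North.
Suppose dial ∈ Green: no assignment then satisfies all the clues, so dial ∉ Green.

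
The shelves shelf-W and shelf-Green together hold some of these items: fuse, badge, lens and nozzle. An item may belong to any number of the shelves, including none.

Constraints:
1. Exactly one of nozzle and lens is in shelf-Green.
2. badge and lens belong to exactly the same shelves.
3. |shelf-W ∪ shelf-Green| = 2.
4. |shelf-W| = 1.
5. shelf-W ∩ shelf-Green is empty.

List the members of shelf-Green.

shelf-Green = {nozzle}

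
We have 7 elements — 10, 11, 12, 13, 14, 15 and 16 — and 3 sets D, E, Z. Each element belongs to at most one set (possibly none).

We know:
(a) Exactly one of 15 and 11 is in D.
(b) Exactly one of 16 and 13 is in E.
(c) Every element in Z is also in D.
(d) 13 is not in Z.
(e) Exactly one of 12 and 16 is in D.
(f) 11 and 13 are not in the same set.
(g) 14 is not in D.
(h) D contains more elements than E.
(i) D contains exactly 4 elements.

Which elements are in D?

D = {10, 12, 13, 15}

From (d): 13 ∉ Z.
From (g): 14 ∉ D.
(c) contrapositive: 14 ∉ Z.
Suppose 10 ∉ D: no assignment then satisfies all the clues, so 10 ∈ D.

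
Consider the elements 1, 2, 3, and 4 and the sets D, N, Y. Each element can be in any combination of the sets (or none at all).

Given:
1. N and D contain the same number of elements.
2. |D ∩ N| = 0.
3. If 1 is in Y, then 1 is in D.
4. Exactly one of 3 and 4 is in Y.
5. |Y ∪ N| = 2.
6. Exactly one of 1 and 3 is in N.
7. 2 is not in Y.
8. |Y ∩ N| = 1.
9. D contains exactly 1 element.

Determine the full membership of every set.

D = {1}; N = {3}; Y = {1, 3}

From (7): 2 ∉ Y.
Suppose 1 ∉ D: no assignment then satisfies all the clues, so 1 ∈ D.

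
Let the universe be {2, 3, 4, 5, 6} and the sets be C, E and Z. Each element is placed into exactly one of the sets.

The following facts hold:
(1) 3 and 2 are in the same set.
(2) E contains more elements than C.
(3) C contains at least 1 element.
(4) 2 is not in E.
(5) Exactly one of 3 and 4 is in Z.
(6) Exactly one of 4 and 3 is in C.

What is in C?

From (4): 2 ∉ E.
(1): 3 matches 2: 3 ∉ E.
Suppose 2 ∈ C: no assignment then satisfies all the clues, so 2 ∉ C.

C = {4}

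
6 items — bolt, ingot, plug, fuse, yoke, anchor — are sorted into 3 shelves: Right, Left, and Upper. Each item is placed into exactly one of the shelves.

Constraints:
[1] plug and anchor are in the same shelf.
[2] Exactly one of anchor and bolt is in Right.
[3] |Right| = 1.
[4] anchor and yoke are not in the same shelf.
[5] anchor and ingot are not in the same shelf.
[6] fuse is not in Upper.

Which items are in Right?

Right = {bolt}

From (6): fuse ∉ Upper.
Suppose bolt ∉ Right: no assignment then satisfies all the clues, so bolt ∈ Right.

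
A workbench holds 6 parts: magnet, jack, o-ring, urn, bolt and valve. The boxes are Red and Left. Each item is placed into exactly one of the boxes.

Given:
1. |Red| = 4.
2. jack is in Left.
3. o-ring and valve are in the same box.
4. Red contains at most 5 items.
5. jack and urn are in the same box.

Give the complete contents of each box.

From (2): jack ∈ Left.
(5): urn matches jack: urn ∉ Red.
(5): urn matches jack: urn ∈ Left.
(1): only 4 candidates remain for Red, so all are in.

Red = {bolt, magnet, o-ring, valve}; Left = {jack, urn}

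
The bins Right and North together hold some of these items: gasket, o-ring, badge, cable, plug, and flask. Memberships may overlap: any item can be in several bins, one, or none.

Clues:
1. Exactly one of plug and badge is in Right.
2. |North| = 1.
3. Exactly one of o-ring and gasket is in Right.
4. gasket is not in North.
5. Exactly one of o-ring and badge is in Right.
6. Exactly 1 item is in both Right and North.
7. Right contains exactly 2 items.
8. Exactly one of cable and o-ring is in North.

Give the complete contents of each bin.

Right = {o-ring, plug}; North = {o-ring}

From (4): gasket ∉ North.
Suppose gasket ∈ Right: no assignment then satisfies all the clues, so gasket ∉ Right.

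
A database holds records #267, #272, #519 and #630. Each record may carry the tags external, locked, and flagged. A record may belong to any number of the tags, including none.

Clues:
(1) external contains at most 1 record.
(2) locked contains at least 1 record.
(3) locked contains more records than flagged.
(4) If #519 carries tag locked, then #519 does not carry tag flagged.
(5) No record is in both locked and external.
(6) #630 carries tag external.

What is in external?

external = {#630}

From (6): #630 ∈ external.
(1): external already has 1, so the rest are out.
(5) (disjoint): #630 ∉ locked.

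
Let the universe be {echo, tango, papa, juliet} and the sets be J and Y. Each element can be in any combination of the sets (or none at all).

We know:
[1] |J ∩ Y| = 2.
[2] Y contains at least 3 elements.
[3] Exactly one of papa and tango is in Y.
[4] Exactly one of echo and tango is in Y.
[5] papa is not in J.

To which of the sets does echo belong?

echo: J, Y

From (5): papa ∉ J.
Suppose echo ∉ J: no assignment then satisfies all the clues, so echo ∈ J.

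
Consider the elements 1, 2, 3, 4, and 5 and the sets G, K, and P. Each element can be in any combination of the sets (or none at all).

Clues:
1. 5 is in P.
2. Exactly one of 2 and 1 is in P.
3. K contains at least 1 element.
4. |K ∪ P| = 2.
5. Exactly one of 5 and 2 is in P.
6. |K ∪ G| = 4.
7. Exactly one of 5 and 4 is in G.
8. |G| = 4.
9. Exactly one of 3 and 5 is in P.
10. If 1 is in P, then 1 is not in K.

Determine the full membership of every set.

G = {1, 2, 3, 5}; K = {5}; P = {1, 5}

From (1): 5 ∈ P.
(5) (exactly one): 2 ∉ P.
(9) (exactly one): 3 ∉ P.
(2) (exactly one): 1 ∈ P.
(10): 1 ∉ K.
Suppose 1 ∉ G: no assignment then satisfies all the clues, so 1 ∈ G.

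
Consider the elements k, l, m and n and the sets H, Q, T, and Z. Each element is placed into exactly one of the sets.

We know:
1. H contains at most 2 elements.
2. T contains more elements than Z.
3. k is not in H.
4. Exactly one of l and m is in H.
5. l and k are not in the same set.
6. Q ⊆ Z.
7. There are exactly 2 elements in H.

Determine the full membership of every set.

H = {l, n}; Q = {}; T = {k, m}; Z = {}

From (3): k ∉ H.
Suppose k ∈ Q: no assignment then satisfies all the clues, so k ∉ Q.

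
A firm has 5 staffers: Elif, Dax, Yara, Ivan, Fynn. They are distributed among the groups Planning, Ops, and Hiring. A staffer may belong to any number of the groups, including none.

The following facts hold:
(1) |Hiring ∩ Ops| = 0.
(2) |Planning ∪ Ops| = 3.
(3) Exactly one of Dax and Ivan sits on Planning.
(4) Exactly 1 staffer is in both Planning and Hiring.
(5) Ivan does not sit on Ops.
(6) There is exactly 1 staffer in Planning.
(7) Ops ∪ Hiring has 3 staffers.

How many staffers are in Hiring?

1

From (5): Ivan ∉ Ops.
Suppose Elif ∈ Planning: no assignment then satisfies all the clues, so Elif ∉ Planning.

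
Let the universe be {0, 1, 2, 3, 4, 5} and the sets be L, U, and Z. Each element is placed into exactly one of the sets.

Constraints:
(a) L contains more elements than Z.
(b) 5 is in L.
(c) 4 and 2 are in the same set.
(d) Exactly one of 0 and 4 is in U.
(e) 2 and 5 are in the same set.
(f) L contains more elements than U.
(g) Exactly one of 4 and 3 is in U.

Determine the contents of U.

From (b): 5 ∈ L.
(e): 2 matches 5: 2 ∈ L.
(c): 4 matches 2: 4 ∈ L.
(d) (exactly one): 0 ∈ U.
(g) (exactly one): 3 ∈ U.
Suppose 1 ∈ U: no assignment then satisfies all the clues, so 1 ∉ U.

U = {0, 3}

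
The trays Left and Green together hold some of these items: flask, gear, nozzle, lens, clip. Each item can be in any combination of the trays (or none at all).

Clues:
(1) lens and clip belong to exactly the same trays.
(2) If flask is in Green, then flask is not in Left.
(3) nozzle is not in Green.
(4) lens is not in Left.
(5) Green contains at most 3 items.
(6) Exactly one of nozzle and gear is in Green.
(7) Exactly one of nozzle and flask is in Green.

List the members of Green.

Green = {flask, gear}

From (3): nozzle ∉ Green.
From (4): lens ∉ Left.
(1): clip matches lens: clip ∉ Left.
(6) (exactly one): gear ∈ Green.
(7) (exactly one): flask ∈ Green.
(2): flask ∉ Left.
Suppose lens ∈ Green: no assignment then satisfies all the clues, so lens ∉ Green.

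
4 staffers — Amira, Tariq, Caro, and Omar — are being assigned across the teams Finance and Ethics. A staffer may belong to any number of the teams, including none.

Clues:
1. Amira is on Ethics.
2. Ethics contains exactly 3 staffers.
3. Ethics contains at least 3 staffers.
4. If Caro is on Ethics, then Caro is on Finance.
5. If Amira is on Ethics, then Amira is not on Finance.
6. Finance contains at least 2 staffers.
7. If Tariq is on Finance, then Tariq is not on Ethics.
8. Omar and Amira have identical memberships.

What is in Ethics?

Ethics = {Amira, Caro, Omar}

From (1): Amira ∈ Ethics.
(5): Amira ∉ Finance.
(8): Omar matches Amira: Omar ∉ Finance.
(8): Omar matches Amira: Omar ∈ Ethics.
(6): only 2 candidates remain for Finance, so all are in.
(7): Tariq ∉ Ethics.
(2): only 3 candidates remain for Ethics, so all are in.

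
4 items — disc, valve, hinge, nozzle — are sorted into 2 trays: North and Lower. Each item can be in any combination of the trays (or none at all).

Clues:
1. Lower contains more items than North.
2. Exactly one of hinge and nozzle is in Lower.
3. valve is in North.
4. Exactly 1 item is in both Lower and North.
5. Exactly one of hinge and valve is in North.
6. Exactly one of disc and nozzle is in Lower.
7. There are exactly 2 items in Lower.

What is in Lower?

From (3): valve ∈ North.
(5) (exactly one): hinge ∉ North.
Suppose disc ∈ Lower: no assignment then satisfies all the clues, so disc ∉ Lower.

Lower = {nozzle, valve}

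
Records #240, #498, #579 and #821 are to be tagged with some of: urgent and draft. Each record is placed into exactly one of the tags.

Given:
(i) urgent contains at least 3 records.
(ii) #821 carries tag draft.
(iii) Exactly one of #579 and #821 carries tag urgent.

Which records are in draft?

draft = {#821}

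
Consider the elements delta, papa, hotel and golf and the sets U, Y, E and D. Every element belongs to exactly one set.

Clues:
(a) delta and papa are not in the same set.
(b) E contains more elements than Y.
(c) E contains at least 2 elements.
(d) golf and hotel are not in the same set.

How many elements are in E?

2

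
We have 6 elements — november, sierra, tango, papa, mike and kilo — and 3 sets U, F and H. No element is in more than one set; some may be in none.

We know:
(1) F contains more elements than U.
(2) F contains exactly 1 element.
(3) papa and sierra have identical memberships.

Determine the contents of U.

U = {}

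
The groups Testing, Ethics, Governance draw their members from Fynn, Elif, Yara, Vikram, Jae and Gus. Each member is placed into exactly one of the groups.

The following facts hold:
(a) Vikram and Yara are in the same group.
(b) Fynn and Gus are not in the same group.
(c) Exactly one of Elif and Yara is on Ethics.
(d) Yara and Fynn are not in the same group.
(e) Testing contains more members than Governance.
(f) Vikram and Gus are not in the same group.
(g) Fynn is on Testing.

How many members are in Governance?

1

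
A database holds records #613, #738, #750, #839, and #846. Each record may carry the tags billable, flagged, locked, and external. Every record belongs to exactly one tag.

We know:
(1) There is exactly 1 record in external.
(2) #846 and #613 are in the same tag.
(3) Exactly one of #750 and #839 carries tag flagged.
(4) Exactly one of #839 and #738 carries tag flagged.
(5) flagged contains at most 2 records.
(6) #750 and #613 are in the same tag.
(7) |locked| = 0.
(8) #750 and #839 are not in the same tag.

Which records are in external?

(7): locked already has 0, so the rest are out.
Suppose #613 ∈ external: no assignment then satisfies all the clues, so #613 ∉ external.

external = {#738}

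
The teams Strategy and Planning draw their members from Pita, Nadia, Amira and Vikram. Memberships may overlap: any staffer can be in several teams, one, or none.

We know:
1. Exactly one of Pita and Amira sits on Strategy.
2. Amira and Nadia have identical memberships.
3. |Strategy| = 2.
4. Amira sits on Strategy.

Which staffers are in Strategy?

Strategy = {Amira, Nadia}

From (4): Amira ∈ Strategy.
(1) (exactly one): Pita ∉ Strategy.
(2): Nadia matches Amira: Nadia ∈ Strategy.
(3): Strategy already has 2, so the rest are out.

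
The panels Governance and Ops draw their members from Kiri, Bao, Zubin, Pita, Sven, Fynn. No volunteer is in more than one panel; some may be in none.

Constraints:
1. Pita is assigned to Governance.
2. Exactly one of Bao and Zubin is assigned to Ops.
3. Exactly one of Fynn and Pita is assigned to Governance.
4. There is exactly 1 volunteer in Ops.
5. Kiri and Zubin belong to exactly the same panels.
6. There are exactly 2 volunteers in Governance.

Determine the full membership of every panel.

Governance = {Pita, Sven}; Ops = {Bao}

From (1): Pita ∈ Governance.
(3) (exactly one): Fynn ∉ Governance.
Suppose Kiri ∈ Governance: no assignment then satisfies all the clues, so Kiri ∉ Governance.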